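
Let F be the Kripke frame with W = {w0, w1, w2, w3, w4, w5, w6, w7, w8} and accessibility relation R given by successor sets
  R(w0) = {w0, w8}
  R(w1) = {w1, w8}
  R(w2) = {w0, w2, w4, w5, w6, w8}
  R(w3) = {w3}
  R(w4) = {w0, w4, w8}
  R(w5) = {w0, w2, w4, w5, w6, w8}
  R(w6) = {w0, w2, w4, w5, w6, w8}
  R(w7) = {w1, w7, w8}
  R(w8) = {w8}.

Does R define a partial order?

No

Reflexive: yes — every world is R-related to itself.
Transitive: yes — every two-step R-path is closed by a direct edge.
Antisymmetric: no — w2 R w5 and w5 R w2 with w2 ≠ w5.
So R is not a partial order.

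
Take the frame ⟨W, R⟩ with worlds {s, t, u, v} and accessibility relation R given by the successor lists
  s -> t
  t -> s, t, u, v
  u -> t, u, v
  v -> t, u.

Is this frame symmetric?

Yes

Symmetric: yes — every pair in R has its reverse in R.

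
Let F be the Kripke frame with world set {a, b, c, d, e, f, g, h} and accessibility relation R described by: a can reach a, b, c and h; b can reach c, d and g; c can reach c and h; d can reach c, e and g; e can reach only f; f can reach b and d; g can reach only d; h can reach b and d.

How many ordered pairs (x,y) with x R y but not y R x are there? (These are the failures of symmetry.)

Enumerating: (a,b), (a,c), (a,h), (b,c), (b,d), (b,g), (c,h), (d,c), (d,e), (e,f), (f,b), (f,d), (h,b), (h,d).

14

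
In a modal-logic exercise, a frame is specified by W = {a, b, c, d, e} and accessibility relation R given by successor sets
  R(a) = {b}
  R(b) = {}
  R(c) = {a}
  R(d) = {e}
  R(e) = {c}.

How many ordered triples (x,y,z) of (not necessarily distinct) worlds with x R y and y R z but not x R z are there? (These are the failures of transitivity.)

Enumerating: (c,a,b), (d,e,c), (e,c,a).

3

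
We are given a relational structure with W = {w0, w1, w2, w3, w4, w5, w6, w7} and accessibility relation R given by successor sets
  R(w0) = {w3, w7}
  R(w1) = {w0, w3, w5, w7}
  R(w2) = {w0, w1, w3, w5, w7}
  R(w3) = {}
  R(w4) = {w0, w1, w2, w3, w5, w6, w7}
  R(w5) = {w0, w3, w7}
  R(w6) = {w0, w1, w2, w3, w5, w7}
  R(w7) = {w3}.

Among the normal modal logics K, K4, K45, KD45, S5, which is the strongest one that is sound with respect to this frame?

K4

Transitive (axiom 4): yes — every two-step R-path is closed by a direct edge.
Euclidean (axiom 5): no — w0 R w3 and w0 R w7, but not w3 R w7.
Serial (axiom D): no — w3 has no R-successor.
Reflexive (axiom T): no — w0 is not related to itself.
So F validates K, K4; K45 would additionally require R to be Euclidean. The strongest is K4.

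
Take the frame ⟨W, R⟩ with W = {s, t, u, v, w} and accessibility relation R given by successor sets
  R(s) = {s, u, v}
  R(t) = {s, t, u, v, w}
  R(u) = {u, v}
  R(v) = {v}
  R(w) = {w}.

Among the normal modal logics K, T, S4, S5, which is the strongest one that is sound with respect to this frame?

S4

Reflexive (axiom T): yes — every world is R-related to itself.
Transitive (axiom 4): yes — every two-step R-path is closed by a direct edge.
Euclidean (axiom 5): no — s R v and s R u, but not v R u.
So F validates K, T, S4; S5 would additionally require R to be Euclidean. The strongest is S4.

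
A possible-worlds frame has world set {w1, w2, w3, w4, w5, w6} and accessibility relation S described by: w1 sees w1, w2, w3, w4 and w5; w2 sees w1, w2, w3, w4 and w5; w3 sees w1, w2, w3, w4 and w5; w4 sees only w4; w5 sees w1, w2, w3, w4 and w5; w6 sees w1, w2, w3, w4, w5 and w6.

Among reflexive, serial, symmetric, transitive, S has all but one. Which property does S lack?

Reflexive: yes — every world is S-related to itself.
Serial: yes — every world has a successor (e.g. w1 S w1).
Symmetric: no — w1 S w4 but not w4 S w1.
Transitive: yes — every two-step S-path is closed by a direct edge.
Only symmetric fails.

symmetric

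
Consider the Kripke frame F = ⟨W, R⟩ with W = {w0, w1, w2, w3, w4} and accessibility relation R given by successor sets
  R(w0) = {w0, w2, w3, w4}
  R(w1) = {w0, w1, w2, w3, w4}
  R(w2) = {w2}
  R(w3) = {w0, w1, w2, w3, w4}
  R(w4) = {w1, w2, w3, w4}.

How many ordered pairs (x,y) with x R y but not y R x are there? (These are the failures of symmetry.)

Enumerating: (w0,w2), (w0,w4), (w1,w0), (w1,w2), (w3,w2), (w4,w2).

6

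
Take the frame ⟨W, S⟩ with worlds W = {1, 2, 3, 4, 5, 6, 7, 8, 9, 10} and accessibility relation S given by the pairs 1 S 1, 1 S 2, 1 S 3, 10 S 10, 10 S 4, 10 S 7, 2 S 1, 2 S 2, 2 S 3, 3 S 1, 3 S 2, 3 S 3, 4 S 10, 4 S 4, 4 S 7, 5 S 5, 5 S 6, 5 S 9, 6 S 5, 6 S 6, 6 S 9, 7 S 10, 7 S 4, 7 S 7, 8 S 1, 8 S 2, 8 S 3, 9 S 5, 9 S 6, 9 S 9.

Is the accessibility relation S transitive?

Transitive: yes — every two-step S-path is closed by a direct edge.

Yes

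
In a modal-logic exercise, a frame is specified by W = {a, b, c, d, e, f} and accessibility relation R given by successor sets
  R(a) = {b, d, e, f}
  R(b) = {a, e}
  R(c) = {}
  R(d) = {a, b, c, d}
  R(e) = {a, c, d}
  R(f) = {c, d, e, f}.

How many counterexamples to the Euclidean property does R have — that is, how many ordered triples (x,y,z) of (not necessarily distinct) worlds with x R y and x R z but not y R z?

Enumerating: (a,b,b), (a,b,d), (a,b,f), (a,d,e), (a,d,f), (a,e,b), (a,e,e), (a,e,f), (a,f,b), (b,a,a), (b,e,e), (d,a,a), … and 21 more.
Total: 33.

33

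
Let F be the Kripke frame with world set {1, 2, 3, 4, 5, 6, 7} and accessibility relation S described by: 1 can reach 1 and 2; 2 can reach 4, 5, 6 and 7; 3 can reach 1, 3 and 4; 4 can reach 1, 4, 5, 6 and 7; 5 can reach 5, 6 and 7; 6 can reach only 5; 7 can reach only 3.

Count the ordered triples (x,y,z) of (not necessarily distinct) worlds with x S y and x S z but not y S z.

Enumerating: (1,2,1), (1,2,2), (2,5,4), (2,6,4), (2,6,6), (2,6,7), (2,7,4), (2,7,5), (2,7,6), (2,7,7), (3,1,3), (3,1,4), … and 21 more.
Total: 33.

33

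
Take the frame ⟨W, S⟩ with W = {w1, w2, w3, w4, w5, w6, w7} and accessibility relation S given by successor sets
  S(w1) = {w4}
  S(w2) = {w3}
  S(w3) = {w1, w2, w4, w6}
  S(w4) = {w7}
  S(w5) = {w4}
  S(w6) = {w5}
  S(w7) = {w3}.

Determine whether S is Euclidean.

No

Euclidean: no — w3 S w1 and w3 S w2, but not w1 S w2.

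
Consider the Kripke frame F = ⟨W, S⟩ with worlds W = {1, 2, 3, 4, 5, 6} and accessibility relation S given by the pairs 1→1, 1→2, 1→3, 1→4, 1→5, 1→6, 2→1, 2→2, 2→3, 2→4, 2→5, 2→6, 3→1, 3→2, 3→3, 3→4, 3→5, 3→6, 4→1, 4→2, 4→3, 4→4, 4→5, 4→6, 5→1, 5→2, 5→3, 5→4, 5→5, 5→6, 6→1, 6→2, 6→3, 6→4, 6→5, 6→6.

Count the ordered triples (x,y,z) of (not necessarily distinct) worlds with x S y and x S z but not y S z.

0

S is Euclidean; there are no such tuples.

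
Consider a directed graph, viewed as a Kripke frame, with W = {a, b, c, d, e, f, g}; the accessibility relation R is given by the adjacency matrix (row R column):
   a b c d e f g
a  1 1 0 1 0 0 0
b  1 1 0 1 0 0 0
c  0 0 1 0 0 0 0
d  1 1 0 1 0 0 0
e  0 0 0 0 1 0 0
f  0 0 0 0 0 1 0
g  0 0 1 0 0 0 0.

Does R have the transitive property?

Yes

Transitive: yes — every two-step R-path is closed by a direct edge.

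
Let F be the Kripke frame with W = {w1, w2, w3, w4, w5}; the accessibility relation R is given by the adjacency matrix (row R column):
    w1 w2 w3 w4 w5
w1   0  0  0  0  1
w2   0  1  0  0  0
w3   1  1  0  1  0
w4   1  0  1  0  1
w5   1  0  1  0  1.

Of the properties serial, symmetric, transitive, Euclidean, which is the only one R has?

Serial: yes — every world has a successor (e.g. w1 R w5).
Symmetric: no — w3 R w1 but not w1 R w3.
Transitive: no — w1 R w5 and w5 R w3, but not w1 R w3.
Euclidean: no — w3 R w1 and w3 R w2, but not w1 R w2.
Only serial holds.

serial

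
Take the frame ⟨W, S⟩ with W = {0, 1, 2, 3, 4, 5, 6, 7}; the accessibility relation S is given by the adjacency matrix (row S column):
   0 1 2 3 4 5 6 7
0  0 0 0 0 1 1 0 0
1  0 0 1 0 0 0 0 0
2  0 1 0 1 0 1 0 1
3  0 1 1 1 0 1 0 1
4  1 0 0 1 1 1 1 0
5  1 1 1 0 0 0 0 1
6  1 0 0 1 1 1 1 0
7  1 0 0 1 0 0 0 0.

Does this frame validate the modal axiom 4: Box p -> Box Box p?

No

Axiom 4 corresponds to the accessibility relation being transitive.
Transitive: no — 0 S 4 and 4 S 3, but not 0 S 3.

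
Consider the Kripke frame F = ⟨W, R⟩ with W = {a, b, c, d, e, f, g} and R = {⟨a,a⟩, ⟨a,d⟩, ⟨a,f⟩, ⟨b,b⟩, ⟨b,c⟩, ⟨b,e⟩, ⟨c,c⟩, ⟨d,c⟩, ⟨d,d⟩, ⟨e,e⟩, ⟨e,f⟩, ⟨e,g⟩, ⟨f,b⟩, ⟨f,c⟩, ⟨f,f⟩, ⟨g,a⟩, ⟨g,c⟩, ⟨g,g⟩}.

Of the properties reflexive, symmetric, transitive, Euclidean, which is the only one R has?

Reflexive: yes — every world is R-related to itself.
Symmetric: no — a R d but not d R a.
Transitive: no — a R d and d R c, but not a R c.
Euclidean: no — a R d and a R f, but not d R f.
Only reflexive holds.

reflexive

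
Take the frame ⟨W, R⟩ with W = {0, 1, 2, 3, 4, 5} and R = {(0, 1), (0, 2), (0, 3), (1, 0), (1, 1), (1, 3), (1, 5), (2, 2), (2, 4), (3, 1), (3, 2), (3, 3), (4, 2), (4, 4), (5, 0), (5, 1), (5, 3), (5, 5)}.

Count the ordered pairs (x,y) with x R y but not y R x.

Enumerating: (0,2), (0,3), (3,2), (5,0), (5,3).

5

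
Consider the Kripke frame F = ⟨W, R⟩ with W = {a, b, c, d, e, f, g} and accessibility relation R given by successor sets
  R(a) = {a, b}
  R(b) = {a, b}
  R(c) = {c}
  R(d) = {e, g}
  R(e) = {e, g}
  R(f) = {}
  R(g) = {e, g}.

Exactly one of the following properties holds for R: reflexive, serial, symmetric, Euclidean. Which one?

Euclidean

Reflexive: no — d is not related to itself.
Serial: no — f has no R-successor.
Symmetric: no — d R e but not e R d.
Euclidean: yes — any two successors of a common world are R-related.
Only Euclidean holds.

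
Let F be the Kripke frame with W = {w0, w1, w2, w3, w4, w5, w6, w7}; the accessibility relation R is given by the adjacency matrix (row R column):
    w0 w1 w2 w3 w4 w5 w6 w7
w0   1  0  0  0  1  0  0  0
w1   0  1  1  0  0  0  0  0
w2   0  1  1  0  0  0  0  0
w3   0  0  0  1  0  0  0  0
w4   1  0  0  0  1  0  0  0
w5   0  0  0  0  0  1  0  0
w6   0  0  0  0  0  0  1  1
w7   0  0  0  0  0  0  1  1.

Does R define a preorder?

Yes

Reflexive: yes — every world is R-related to itself.
Transitive: yes — every two-step R-path is closed by a direct edge.
So R is a preorder.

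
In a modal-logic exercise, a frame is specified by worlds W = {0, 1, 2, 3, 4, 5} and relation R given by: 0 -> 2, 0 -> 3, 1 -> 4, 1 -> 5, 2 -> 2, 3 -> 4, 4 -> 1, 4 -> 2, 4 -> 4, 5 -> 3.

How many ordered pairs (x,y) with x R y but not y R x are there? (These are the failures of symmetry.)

Enumerating: (0,2), (0,3), (1,5), (3,4), (4,2), (5,3).

6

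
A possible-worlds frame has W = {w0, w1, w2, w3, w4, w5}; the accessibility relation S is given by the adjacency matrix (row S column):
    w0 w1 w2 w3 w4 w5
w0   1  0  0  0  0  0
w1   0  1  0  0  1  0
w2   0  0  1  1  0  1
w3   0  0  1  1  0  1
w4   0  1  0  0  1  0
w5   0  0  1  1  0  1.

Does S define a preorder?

Yes

Reflexive: yes — every world is S-related to itself.
Transitive: yes — every two-step S-path is closed by a direct edge.
So S is a preorder.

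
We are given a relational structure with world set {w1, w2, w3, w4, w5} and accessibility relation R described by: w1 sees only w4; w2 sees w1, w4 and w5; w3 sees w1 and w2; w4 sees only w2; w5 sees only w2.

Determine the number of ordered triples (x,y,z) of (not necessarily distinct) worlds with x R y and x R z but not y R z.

Enumerating: (w1,w4,w4), (w2,w1,w1), (w2,w1,w5), (w2,w4,w1), (w2,w4,w4), (w2,w4,w5), (w2,w5,w1), (w2,w5,w4), (w2,w5,w5), (w3,w1,w1), (w3,w1,w2), (w3,w2,w2), (w4,w2,w2), (w5,w2,w2).

14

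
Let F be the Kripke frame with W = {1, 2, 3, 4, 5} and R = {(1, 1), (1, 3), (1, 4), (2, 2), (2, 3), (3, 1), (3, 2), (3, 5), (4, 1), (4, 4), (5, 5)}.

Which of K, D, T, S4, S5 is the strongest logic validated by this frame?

Serial (axiom D): yes — every world has a successor (e.g. 1 R 1).
Reflexive (axiom T): no — 3 is not related to itself.
Transitive (axiom 4): no — 1 R 3 and 3 R 2, but not 1 R 2.
Euclidean (axiom 5): no — 1 R 3 and 1 R 4, but not 3 R 4.
So F validates K, D; T would additionally require R to be reflexive. The strongest is D.

D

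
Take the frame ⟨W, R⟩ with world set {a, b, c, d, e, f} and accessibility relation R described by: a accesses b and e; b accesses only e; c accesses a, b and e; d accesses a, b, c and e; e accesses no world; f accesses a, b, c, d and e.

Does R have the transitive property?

Yes

Transitive: yes — every two-step R-path is closed by a direct edge.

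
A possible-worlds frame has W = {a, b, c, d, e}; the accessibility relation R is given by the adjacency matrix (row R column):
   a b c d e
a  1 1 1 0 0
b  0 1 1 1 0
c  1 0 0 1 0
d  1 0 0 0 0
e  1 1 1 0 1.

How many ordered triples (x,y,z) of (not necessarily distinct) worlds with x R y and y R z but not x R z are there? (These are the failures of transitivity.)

10

Enumerating: (a,b,d), (a,c,d), (b,c,a), (b,d,a), (c,a,b), (c,a,c), (d,a,b), (d,a,c), (e,b,d), (e,c,d).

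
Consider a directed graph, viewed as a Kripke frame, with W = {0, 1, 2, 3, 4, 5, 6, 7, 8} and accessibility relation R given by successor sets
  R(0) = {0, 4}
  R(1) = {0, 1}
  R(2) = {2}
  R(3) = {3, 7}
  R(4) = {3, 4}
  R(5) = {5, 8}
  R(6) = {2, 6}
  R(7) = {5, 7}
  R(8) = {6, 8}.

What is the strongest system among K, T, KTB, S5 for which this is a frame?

Reflexive (axiom T): yes — every world is R-related to itself.
Symmetric (axiom B): no — 0 R 4 but not 4 R 0.
Euclidean (axiom 5): no — 0 R 4 and 0 R 0, but not 4 R 0.
So F validates K, T; KTB would additionally require R to be symmetric. The strongest is T.

T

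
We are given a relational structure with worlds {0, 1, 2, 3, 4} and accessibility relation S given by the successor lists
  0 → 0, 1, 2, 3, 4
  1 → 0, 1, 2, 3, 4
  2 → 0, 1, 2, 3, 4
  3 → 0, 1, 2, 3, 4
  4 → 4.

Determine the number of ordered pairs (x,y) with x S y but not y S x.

4

Enumerating: (0,4), (1,4), (2,4), (3,4).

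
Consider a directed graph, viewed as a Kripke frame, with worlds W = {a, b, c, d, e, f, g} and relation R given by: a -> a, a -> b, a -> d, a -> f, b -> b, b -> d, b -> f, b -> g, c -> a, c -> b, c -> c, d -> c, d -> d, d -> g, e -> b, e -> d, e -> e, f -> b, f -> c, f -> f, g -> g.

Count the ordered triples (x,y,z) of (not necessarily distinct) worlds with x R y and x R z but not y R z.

25

Enumerating: (a,b,a), (a,d,a), (a,d,b), (a,d,f), (a,f,a), (a,f,d), (b,d,b), (b,d,f), (b,f,d), (b,f,g), (b,g,b), (b,g,d), … and 13 more.
Total: 25.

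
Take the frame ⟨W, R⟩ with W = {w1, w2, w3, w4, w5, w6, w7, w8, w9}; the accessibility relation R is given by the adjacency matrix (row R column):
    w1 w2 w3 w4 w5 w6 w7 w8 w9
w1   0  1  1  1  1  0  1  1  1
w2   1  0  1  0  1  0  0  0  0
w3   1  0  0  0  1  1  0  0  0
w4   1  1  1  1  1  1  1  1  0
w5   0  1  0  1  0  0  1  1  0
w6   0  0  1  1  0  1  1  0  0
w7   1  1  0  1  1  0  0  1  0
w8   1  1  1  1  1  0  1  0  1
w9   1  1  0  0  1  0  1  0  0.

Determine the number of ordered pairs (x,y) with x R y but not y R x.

13

Enumerating: (w1,w5), (w2,w3), (w3,w5), (w4,w2), (w4,w3), (w6,w7), (w7,w2), (w8,w2), (w8,w3), (w8,w9), (w9,w2), (w9,w5), (w9,w7).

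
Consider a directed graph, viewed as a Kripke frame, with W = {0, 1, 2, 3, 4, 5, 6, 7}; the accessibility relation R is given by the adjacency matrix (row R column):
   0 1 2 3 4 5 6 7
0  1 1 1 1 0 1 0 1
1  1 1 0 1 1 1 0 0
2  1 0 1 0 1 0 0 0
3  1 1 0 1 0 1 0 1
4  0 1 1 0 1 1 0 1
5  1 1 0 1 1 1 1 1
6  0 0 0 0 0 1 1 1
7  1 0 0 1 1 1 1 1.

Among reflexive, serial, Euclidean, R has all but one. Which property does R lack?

Reflexive: yes — every world is R-related to itself.
Serial: yes — every world has a successor (e.g. 0 R 0).
Euclidean: no — 0 R 1 and 0 R 2, but not 1 R 2.
Only Euclidean fails.

Euclidean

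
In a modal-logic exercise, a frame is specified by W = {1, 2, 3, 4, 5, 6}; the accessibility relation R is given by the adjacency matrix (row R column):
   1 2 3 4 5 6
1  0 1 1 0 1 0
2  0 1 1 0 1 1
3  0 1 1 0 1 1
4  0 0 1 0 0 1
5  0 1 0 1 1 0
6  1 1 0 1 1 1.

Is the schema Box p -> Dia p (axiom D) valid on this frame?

The schema D characterises exactly the serial frames.
Serial: yes — every world has a successor (e.g. 1 R 2).

Yes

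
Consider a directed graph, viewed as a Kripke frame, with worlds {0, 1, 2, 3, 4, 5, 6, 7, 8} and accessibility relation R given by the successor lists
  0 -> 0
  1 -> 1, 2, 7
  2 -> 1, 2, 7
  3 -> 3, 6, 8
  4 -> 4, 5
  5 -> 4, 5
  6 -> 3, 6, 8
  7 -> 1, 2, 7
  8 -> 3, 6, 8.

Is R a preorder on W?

Yes

Reflexive: yes — every world is R-related to itself.
Transitive: yes — every two-step R-path is closed by a direct edge.
So R is a preorder.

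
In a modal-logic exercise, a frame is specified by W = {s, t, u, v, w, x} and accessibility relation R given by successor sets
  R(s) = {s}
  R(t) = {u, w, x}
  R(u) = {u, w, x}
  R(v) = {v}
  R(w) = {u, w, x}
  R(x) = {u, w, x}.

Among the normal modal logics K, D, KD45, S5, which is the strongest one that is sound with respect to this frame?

KD45

Serial (axiom D): yes — every world has a successor (e.g. s R s).
Euclidean (axiom 5): yes — any two successors of a common world are R-related.
Transitive (axiom 4): yes — every two-step R-path is closed by a direct edge.
Reflexive (axiom T): no — t is not related to itself.
So F validates K, D, KD45; S5 would additionally require R to be reflexive. The strongest is KD45.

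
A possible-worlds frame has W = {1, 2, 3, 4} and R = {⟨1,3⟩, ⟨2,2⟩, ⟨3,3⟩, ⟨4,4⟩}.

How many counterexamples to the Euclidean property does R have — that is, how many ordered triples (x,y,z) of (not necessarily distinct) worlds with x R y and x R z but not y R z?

0

R is Euclidean; there are no such tuples.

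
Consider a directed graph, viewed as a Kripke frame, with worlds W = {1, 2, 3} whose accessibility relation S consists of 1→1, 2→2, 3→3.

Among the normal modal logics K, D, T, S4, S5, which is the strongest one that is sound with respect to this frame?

Serial (axiom D): yes — every world has a successor (e.g. 1 S 1).
Reflexive (axiom T): yes — every world is S-related to itself.
Transitive (axiom 4): yes — every two-step S-path is closed by a direct edge.
Euclidean (axiom 5): yes — any two successors of a common world are S-related.
So F validates K, D, T, S4, S5. The strongest is S5.

S5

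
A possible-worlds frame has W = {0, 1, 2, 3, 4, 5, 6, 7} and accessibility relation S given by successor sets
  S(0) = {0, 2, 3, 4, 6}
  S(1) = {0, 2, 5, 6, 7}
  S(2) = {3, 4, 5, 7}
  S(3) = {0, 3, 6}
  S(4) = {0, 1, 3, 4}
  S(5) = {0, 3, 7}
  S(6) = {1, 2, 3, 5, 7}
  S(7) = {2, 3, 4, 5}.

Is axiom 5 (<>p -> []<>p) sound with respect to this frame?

Axiom 5 corresponds to the accessibility relation being Euclidean.
Euclidean: no — 0 S 2 and 0 S 6, but not 2 S 6.

No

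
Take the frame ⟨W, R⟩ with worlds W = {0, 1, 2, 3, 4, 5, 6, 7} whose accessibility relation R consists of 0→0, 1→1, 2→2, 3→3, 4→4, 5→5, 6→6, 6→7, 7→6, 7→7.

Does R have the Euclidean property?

Euclidean: yes — any two successors of a common world are R-related.

Yes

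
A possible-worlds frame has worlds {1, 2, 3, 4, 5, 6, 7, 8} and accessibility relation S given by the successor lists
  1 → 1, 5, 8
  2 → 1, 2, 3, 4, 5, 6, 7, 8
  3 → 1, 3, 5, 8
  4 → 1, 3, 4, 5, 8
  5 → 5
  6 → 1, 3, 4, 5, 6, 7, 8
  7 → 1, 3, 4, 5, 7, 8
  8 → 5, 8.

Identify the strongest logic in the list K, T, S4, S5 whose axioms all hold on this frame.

S4

Reflexive (axiom T): yes — every world is S-related to itself.
Transitive (axiom 4): yes — every two-step S-path is closed by a direct edge.
Euclidean (axiom 5): no — 1 S 5 and 1 S 8, but not 5 S 8.
So F validates K, T, S4; S5 would additionally require S to be Euclidean. The strongest is S4.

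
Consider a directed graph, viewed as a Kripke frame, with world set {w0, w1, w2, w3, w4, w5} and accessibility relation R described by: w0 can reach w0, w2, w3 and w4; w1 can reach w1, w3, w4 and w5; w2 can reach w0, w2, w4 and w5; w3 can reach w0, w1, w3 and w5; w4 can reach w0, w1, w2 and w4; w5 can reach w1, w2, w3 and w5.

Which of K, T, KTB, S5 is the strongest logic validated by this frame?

KTB

Reflexive (axiom T): yes — every world is R-related to itself.
Symmetric (axiom B): yes — every pair in R has its reverse in R.
Euclidean (axiom 5): no — w0 R w2 and w0 R w3, but not w2 R w3.
So F validates K, T, KTB; S5 would additionally require R to be Euclidean. The strongest is KTB.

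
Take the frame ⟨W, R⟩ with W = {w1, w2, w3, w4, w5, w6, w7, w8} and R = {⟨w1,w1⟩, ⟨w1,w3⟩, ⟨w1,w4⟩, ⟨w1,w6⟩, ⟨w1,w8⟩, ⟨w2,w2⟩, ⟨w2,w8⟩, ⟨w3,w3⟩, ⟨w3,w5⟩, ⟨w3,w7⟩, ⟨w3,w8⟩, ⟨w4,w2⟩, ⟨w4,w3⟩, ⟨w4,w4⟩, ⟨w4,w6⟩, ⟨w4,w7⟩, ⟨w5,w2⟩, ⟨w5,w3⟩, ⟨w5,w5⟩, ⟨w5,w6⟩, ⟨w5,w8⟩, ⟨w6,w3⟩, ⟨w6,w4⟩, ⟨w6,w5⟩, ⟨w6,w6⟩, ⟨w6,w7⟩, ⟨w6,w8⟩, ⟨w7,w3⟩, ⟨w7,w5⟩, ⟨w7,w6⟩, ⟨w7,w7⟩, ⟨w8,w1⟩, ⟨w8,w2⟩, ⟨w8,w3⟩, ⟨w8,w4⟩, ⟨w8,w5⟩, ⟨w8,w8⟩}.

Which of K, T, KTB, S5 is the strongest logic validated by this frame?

Reflexive (axiom T): yes — every world is R-related to itself.
Symmetric (axiom B): no — w1 R w3 but not w3 R w1.
Euclidean (axiom 5): no — w1 R w3 and w1 R w4, but not w3 R w4.
So F validates K, T; KTB would additionally require R to be symmetric. The strongest is T.

T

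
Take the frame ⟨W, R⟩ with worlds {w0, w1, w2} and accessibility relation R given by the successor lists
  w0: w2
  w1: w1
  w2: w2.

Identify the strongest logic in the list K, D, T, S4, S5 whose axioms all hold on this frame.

D

Serial (axiom D): yes — every world has a successor (e.g. w0 R w2).
Reflexive (axiom T): no — w0 is not related to itself.
Transitive (axiom 4): yes — every two-step R-path is closed by a direct edge.
Euclidean (axiom 5): yes — any two successors of a common world are R-related.
So F validates K, D; T would additionally require R to be reflexive. The strongest is D.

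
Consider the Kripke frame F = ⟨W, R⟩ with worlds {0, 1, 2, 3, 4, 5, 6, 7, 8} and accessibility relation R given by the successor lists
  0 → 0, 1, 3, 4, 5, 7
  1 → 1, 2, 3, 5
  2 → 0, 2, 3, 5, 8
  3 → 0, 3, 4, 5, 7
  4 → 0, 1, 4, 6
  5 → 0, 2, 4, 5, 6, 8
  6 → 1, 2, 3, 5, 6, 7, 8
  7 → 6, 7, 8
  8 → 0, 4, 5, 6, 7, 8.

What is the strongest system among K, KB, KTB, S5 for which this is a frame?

K

Symmetric (axiom B): no — 0 R 1 but not 1 R 0.
Reflexive (axiom T): yes — every world is R-related to itself.
Euclidean (axiom 5): no — 0 R 1 and 0 R 4, but not 1 R 4.
So F validates K; KB would additionally require R to be symmetric. The strongest is K.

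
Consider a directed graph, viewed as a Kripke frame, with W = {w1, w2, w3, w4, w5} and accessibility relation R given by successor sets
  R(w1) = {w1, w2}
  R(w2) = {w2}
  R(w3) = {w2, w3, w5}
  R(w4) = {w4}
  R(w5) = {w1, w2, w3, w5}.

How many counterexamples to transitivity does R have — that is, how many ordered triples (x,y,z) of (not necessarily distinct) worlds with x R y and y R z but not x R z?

Enumerating: (w3,w5,w1).

1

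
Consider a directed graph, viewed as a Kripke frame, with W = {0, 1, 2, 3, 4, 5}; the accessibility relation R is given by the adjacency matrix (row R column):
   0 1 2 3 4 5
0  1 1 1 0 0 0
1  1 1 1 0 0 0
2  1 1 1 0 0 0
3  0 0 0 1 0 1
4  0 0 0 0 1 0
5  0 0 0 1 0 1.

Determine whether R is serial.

Serial: yes — every world has a successor (e.g. 0 R 0).

Yes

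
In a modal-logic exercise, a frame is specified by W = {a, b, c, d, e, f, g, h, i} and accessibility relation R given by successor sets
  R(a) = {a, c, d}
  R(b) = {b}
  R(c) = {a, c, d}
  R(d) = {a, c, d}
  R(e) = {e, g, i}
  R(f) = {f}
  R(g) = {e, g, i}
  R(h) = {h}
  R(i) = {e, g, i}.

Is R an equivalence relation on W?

Reflexive: yes — every world is R-related to itself.
Symmetric: yes — every pair in R has its reverse in R.
Transitive: yes — every two-step R-path is closed by a direct edge.
So R is an equivalence relation.

Yes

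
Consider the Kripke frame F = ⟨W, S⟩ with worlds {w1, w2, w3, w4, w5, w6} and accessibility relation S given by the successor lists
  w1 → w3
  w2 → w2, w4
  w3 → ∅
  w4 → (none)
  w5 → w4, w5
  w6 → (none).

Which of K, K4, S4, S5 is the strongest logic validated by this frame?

Transitive (axiom 4): yes — every two-step S-path is closed by a direct edge.
Reflexive (axiom T): no — w1 is not related to itself.
Euclidean (axiom 5): no — w1 S w3 and w1 S w3, but not w3 S w3.
So F validates K, K4; S4 would additionally require S to be reflexive. The strongest is K4.

K4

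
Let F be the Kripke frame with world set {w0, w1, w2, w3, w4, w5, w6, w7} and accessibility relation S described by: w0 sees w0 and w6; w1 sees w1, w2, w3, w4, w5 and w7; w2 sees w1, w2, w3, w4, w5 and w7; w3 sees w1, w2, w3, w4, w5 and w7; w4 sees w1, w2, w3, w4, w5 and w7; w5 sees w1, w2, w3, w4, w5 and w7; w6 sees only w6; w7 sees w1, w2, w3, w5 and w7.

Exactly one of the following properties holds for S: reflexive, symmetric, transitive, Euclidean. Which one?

reflexive

Reflexive: yes — every world is S-related to itself.
Symmetric: no — w0 S w6 but not w6 S w0.
Transitive: no — w7 S w1 and w1 S w4, but not w7 S w4.
Euclidean: no — w1 S w7 and w1 S w4, but not w7 S w4.
Only reflexive holds.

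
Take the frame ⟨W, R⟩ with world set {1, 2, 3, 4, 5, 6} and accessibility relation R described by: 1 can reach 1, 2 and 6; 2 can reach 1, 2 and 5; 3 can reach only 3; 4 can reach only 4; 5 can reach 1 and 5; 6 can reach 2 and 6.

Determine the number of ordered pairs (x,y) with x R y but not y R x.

Enumerating: (1,6), (2,5), (5,1), (6,2).

4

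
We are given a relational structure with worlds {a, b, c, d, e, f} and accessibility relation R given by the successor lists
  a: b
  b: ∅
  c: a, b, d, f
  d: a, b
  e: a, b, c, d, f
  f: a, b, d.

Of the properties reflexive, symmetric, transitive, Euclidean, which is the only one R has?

transitive

Reflexive: no — a is not related to itself.
Symmetric: no — a R b but not b R a.
Transitive: yes — every two-step R-path is closed by a direct edge.
Euclidean: no — c R a and c R d, but not a R d.
Only transitive holds.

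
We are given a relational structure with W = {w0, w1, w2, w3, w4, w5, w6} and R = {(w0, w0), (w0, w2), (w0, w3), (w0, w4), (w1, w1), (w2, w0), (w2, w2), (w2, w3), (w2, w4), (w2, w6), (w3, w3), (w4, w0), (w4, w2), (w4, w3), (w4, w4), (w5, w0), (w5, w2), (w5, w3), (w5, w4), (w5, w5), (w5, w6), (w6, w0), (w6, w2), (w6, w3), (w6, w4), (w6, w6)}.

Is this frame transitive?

No

Transitive: no — w0 R w2 and w2 R w6, but not w0 R w6.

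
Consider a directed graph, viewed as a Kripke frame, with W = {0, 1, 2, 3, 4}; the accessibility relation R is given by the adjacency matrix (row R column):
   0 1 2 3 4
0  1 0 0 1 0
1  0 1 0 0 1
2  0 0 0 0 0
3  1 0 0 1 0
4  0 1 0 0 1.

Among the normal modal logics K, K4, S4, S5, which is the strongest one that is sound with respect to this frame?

Transitive (axiom 4): yes — every two-step R-path is closed by a direct edge.
Reflexive (axiom T): no — 2 is not related to itself.
Euclidean (axiom 5): yes — any two successors of a common world are R-related.
So F validates K, K4; S4 would additionally require R to be reflexive. The strongest is K4.

K4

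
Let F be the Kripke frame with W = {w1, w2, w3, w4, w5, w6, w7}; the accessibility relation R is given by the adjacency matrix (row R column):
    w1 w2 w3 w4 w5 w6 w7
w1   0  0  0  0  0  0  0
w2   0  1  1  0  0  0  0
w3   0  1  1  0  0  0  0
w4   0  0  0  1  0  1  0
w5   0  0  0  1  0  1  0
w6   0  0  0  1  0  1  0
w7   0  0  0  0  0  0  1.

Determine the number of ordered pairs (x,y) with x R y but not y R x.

2

Enumerating: (w5,w4), (w5,w6).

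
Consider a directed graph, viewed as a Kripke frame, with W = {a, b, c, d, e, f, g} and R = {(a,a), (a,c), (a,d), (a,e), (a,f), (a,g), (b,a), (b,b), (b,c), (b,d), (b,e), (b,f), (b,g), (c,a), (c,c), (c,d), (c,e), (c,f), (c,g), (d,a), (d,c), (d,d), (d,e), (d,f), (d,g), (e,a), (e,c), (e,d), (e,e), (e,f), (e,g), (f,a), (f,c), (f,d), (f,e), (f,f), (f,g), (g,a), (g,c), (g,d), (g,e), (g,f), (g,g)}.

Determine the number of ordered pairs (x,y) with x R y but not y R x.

6

Enumerating: (b,a), (b,c), (b,d), (b,e), (b,f), (b,g).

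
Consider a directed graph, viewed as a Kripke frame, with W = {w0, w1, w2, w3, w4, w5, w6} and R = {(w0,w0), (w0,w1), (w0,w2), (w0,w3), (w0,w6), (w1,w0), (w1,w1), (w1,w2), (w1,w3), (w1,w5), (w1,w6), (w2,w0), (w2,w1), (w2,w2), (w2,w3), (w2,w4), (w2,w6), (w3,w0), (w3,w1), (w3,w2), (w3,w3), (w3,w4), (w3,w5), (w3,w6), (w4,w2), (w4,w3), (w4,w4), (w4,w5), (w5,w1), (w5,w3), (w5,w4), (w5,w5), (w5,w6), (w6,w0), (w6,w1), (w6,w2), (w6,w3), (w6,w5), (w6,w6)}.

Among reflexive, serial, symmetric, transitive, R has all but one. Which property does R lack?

Reflexive: yes — every world is R-related to itself.
Serial: yes — every world has a successor (e.g. w0 R w0).
Symmetric: yes — every pair in R has its reverse in R.
Transitive: no — w0 R w1 and w1 R w5, but not w0 R w5.
Only transitive fails.

transitive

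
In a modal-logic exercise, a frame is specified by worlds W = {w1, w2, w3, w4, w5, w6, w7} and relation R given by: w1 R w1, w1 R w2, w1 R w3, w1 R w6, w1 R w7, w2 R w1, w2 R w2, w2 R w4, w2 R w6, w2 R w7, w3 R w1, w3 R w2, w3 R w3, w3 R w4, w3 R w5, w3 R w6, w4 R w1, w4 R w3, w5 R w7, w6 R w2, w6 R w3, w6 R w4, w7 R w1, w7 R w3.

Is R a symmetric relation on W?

Symmetric: no — w1 R w6 but not w6 R w1.

No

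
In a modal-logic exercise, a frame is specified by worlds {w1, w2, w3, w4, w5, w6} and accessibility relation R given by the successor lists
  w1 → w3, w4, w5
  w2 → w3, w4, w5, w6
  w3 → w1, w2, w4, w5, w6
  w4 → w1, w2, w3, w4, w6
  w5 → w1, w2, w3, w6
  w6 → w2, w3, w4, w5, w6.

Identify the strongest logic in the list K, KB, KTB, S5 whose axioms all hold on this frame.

KB

Symmetric (axiom B): yes — every pair in R has its reverse in R.
Reflexive (axiom T): no — w1 is not related to itself.
Euclidean (axiom 5): no — w1 R w4 and w1 R w5, but not w4 R w5.
So F validates K, KB; KTB would additionally require R to be reflexive. The strongest is KB.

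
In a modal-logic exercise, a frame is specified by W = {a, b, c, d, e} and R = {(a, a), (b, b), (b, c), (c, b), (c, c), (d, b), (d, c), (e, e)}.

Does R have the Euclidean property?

Yes

Euclidean: yes — any two successors of a common world are R-related.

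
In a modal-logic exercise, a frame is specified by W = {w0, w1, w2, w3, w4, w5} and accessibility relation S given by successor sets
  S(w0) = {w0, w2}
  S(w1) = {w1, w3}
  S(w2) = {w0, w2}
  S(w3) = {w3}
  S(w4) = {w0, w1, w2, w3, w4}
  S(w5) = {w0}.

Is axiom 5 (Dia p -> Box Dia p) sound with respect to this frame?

By correspondence theory, 5 is valid on a frame iff S is Euclidean.
Euclidean: no — w4 S w0 and w4 S w1, but not w0 S w1.

No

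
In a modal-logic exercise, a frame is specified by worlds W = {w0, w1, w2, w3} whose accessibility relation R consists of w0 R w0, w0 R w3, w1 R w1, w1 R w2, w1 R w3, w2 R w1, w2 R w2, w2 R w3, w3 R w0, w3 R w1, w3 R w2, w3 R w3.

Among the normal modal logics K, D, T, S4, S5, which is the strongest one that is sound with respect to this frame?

Serial (axiom D): yes — every world has a successor (e.g. w0 R w0).
Reflexive (axiom T): yes — every world is R-related to itself.
Transitive (axiom 4): no — w0 R w3 and w3 R w1, but not w0 R w1.
Euclidean (axiom 5): no — w3 R w0 and w3 R w1, but not w0 R w1.
So F validates K, D, T; S4 would additionally require R to be transitive. The strongest is T.

T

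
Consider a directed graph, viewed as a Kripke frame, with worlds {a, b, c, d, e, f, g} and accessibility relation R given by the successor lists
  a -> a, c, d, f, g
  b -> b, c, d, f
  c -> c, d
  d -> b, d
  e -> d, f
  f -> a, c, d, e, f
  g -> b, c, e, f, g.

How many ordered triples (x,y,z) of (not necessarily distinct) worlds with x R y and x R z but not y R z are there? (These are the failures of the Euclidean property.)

Enumerating: (a,c,a), (a,c,f), (a,c,g), (a,d,a), (a,d,c), (a,d,f), (a,d,g), (a,f,g), (a,g,a), (a,g,d), (b,c,b), (b,c,f), … and 28 more.
Total: 40.

40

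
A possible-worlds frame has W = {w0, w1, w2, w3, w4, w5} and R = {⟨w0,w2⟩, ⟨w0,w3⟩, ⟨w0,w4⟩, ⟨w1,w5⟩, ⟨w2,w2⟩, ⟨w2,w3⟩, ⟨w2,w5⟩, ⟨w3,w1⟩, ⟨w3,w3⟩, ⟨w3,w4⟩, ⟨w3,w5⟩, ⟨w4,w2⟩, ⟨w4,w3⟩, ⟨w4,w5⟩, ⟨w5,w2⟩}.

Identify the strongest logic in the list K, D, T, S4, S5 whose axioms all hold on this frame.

Serial (axiom D): yes — every world has a successor (e.g. w0 R w2).
Reflexive (axiom T): no — w0 is not related to itself.
Transitive (axiom 4): no — w0 R w2 and w2 R w5, but not w0 R w5.
Euclidean (axiom 5): no — w0 R w2 and w0 R w4, but not w2 R w4.
So F validates K, D; T would additionally require R to be reflexive. The strongest is D.

D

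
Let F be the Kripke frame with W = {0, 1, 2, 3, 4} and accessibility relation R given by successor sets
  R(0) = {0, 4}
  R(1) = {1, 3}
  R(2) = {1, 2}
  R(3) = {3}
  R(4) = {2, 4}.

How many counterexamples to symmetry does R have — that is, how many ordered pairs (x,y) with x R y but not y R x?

4

Enumerating: (0,4), (1,3), (2,1), (4,2).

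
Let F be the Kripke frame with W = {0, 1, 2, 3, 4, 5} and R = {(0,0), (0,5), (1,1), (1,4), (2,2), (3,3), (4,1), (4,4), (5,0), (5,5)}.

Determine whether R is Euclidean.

Euclidean: yes — any two successors of a common world are R-related.

Yes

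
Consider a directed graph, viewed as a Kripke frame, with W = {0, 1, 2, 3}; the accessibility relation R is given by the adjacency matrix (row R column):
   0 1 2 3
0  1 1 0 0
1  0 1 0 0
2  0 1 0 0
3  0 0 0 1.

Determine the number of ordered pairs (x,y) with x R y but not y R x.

Enumerating: (0,1), (2,1).

2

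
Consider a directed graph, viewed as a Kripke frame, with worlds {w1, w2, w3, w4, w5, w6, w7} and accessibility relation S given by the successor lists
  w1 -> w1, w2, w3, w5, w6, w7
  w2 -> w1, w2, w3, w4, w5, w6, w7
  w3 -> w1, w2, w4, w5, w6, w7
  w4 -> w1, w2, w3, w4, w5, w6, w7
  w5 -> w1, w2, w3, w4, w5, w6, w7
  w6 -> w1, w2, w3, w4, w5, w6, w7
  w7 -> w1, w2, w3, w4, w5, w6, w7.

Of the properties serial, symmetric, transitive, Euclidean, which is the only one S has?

serial

Serial: yes — every world has a successor (e.g. w1 S w1).
Symmetric: no — w4 S w1 but not w1 S w4.
Transitive: no — w1 S w2 and w2 S w4, but not w1 S w4.
Euclidean: no — w2 S w1 and w2 S w4, but not w1 S w4.
Only serial holds.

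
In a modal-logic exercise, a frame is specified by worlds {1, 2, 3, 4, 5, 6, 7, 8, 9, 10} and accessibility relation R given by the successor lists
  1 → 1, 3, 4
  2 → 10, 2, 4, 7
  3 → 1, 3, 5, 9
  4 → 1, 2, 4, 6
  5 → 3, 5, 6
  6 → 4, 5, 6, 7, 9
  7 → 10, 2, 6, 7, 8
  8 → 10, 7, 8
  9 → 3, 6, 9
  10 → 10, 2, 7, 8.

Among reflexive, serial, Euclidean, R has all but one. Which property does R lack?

Euclidean

Reflexive: yes — every world is R-related to itself.
Serial: yes — every world has a successor (e.g. 1 R 1).
Euclidean: no — 1 R 3 and 1 R 4, but not 3 R 4.
Only Euclidean fails.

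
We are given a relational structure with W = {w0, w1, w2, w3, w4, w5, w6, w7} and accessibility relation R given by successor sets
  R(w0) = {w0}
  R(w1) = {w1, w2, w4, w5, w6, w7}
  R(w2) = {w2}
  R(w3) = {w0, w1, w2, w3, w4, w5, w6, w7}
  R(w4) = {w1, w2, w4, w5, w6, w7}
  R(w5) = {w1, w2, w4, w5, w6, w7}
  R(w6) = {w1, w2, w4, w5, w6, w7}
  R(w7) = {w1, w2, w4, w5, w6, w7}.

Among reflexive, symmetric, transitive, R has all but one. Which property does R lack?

symmetric

Reflexive: yes — every world is R-related to itself.
Symmetric: no — w1 R w2 but not w2 R w1.
Transitive: yes — every two-step R-path is closed by a direct edge.
Only symmetric fails.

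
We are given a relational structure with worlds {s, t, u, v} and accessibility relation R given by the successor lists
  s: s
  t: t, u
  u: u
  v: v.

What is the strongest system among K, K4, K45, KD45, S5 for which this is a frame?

K4

Transitive (axiom 4): yes — every two-step R-path is closed by a direct edge.
Euclidean (axiom 5): no — t R u and t R t, but not u R t.
Serial (axiom D): yes — every world has a successor (e.g. s R s).
Reflexive (axiom T): yes — every world is R-related to itself.
So F validates K, K4; K45 would additionally require R to be Euclidean. The strongest is K4.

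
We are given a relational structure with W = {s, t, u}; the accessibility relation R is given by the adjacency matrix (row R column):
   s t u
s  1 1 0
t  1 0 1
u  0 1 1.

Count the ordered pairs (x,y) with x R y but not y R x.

0

R is symmetric; there are no such tuples.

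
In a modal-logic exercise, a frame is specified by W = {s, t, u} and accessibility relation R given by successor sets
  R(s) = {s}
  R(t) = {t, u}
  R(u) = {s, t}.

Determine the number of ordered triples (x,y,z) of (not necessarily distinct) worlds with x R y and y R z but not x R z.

Enumerating: (t,u,s), (u,t,u).

2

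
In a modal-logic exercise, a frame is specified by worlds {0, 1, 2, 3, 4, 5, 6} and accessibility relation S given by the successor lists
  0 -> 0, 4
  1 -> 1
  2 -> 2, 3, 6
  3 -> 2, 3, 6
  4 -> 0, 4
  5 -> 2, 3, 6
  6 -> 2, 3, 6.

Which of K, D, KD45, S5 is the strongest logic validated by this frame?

Serial (axiom D): yes — every world has a successor (e.g. 0 S 0).
Euclidean (axiom 5): yes — any two successors of a common world are S-related.
Transitive (axiom 4): yes — every two-step S-path is closed by a direct edge.
Reflexive (axiom T): no — 5 is not related to itself.
So F validates K, D, KD45; S5 would additionally require S to be reflexive. The strongest is KD45.

KD45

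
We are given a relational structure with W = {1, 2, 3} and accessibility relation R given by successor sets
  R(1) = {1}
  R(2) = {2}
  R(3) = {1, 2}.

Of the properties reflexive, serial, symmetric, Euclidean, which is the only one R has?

Reflexive: no — 3 is not related to itself.
Serial: yes — every world has a successor (e.g. 1 R 1).
Symmetric: no — 3 R 1 but not 1 R 3.
Euclidean: no — 3 R 1 and 3 R 2, but not 1 R 2.
Only serial holds.

serial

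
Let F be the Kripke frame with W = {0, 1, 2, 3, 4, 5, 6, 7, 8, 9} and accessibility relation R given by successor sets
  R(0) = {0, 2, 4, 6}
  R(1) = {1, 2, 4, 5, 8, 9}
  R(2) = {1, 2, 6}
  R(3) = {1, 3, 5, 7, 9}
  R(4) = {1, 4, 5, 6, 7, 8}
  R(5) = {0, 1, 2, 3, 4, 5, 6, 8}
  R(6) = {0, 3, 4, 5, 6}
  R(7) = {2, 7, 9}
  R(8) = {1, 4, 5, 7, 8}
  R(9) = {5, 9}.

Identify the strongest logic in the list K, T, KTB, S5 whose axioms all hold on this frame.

T

Reflexive (axiom T): yes — every world is R-related to itself.
Symmetric (axiom B): no — 0 R 2 but not 2 R 0.
Euclidean (axiom 5): no — 0 R 2 and 0 R 4, but not 2 R 4.
So F validates K, T; KTB would additionally require R to be symmetric. The strongest is T.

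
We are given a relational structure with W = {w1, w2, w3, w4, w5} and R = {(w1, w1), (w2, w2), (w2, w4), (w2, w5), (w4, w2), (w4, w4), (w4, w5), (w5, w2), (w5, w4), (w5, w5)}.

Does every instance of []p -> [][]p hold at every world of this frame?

Yes

Axiom 4 corresponds to the accessibility relation being transitive.
Transitive: yes — every two-step R-path is closed by a direct edge.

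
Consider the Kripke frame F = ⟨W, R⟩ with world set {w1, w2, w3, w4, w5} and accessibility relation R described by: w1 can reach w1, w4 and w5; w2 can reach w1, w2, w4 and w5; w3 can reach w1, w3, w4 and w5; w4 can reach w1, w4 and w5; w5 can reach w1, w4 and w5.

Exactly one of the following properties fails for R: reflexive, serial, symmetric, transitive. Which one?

symmetric

Reflexive: yes — every world is R-related to itself.
Serial: yes — every world has a successor (e.g. w1 R w1).
Symmetric: no — w2 R w1 but not w1 R w2.
Transitive: yes — every two-step R-path is closed by a direct edge.
Only symmetric fails.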